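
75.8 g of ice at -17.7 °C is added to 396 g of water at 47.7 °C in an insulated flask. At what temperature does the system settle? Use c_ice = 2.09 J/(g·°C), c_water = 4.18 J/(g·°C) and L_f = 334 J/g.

T_f ≈ 25.8 °C

Heat gained plus heat lost sum to zero:
warm ice to 0 °C: 75.8·2.09·(0 − (-17.7)) = 2804.1; latent heat to melt: 75.8·334 = 25317; meltwater 0→T: 75.8·4.18·T = 316.84 T; water: 1655.3(T − 47.7)
1972.1 T = 78957 − 28121 = 50836
T ≈ 25.78 °C — above 0 °C, consistent with complete melting.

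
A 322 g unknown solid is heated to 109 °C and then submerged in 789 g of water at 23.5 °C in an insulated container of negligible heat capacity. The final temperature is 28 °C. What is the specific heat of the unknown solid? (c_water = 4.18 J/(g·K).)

c ≈ 0.569 J/(g·K)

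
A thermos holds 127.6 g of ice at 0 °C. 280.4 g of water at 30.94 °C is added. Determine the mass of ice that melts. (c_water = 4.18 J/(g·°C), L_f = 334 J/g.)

Heat available from the water dropping to 0 °C: 280.4×4.18×30.94 = 36264 J.
Fully melting the ice requires m_ice L_f = 127.6×334 = 42618 J.
36264 J < 42618 J, so only part of the ice melts and the system sits at 0 °C.
m_melt = 36264 / L_f = 108.6 g.

m_melted ≈ 109 g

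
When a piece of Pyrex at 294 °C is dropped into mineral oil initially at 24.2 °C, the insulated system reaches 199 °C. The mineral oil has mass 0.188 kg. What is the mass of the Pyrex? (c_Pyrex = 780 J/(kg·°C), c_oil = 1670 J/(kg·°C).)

m ≈ 0.741 kg

|Q_Pyrex| = |Q_oil|:
m·780·(294 − 199) = 0.188·1670·(199 − 24.2)
74100 m = 54880  ⇒  m ≈ 0.7406 kg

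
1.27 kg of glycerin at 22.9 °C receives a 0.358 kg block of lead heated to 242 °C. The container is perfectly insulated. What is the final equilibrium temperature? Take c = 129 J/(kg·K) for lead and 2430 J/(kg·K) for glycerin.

With ΣQ=0 the equilibrium temperature is the m·c-weighted mean:
T_f = (46.18×242 + 3086.1×22.9) / (46.18 + 3086.1)
    = 81848 / 3132.3 ≈ 26.13 °C

T_f ≈ 26.1 °C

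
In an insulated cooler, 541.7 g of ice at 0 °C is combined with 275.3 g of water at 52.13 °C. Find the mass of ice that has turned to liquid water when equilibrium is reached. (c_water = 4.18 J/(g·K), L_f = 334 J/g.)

Cooling the water to 0 °C releases 275.3·4.18·52.13 = 59989 J.
Melting all 541.7 g of ice would need 541.7·334 = 180928 J.
That's not enough to melt it all — equilibrium is at 0 °C with ice remaining.
m_melted·334 = 59989  ⇒  m_melted ≈ 179.6 g.

m_melted ≈ 180 g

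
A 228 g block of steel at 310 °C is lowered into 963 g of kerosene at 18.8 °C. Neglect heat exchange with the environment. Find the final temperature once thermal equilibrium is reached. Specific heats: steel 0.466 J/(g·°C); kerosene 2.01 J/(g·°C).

T_f ≈ 34.0 °C

Energy conservation, ΣQ = 0:
228*0.466*(T − 310) + 963*2.01*(T − 18.8) = 0
106.25(T − 310) + 1935.6(T − 18.8) = 0
2041.9 T = 69327
T = 69327 / 2041.9 = 34 °C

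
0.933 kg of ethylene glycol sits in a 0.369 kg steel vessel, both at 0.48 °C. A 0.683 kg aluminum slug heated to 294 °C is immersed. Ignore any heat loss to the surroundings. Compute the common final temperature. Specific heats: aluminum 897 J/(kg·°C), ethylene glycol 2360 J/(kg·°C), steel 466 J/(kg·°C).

T_f ≈ 60.7 °C

Conservation of energy gives ΣQ = 0:
0.683×897×(T − 294) + 0.933×2360×(T − 0.48) + 0.369×466×(T − 0.48) = 0
612.65(T − 294) + 2201.9(T − 0.48) + 171.95(T − 0.48) = 0
(612.65 + 2201.9 + 171.95) T = 612.65×294 + 2201.9×0.48 + 171.95×0.48
T = 181259 / 2986.5 = 60.7 °C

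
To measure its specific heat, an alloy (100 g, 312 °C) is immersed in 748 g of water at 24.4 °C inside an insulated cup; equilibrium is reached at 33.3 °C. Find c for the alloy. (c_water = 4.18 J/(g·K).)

c ≈ 0.998 J/(g·K)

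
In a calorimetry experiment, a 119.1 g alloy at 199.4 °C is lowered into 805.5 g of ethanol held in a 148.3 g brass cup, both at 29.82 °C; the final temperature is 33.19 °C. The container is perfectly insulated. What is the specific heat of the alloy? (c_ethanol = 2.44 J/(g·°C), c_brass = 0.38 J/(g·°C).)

Let T be the final temperature. ΣQ_i = 0:
119.1×c×(33.19 − 199.4) + 805.5×2.44×(33.19 − 29.82) + 148.3×0.38×(33.19 − 29.82) = 0
-19796 c = -6813.4
c = -6813.4/-19796 ≈ 0.3442 J/(g·°C)

c ≈ 0.344 J/(g·°C)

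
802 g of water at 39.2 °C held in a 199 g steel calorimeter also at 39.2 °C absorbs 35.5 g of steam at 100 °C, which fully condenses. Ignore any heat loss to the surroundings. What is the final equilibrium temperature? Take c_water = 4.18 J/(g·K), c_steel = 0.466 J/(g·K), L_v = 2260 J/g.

Conservation of energy gives ΣQ = 0:
steam→water at 100 °C releases m L_v = 35.5×2260 = 80230
  condensate cools 100→T: 35.5×4.18×(T − 100) = 148.39(T − 100)
  original water: 3352.4(T − 39.2)
  steel cup: 199×0.466×(T − 39.2) = 92.73(T − 39.2)
3593.5 T = 80230 + 14839 + 135048 = 230117
T ≈ 64.04 °C (< 100 °C, so full condensation is consistent).

T_f ≈ 64.0 °C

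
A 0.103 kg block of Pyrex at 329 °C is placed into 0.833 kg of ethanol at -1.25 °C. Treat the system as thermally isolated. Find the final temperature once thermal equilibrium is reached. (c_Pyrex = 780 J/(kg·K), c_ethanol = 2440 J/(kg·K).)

Set heat shed by the hot body equal to heat absorbed by the cold body:
0.103×780×(329 − T) = 0.833×2440×(T − (-1.25))
80.34(329 − T) = 2032.5(T − (-1.25))
2112.9 T = 23891  ⇒  T ≈ 11.31 °C

T_f ≈ 11.3 °C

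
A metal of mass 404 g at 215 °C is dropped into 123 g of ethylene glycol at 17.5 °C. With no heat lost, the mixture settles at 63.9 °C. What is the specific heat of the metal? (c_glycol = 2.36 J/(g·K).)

c ≈ 0.221 J/(g·K)

Taking heat into each body as positive, Σ m c ΔT = 0:
404×c×(63.9 − 215) + 123×2.36×(63.9 − 17.5) = 0
-61044 c = -13469
c = -13469/-61044 ≈ 0.2206 J/(g·K)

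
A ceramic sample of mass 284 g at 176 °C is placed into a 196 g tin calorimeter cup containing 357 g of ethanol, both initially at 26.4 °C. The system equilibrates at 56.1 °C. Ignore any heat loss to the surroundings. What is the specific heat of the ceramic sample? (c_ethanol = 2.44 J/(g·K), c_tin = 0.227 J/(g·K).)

Taking heat into each body as positive, Σ m c ΔT = 0:
284·c·(56.1 − 176) + 357·2.44·(56.1 − 26.4) + 196·0.227·(56.1 − 26.4) = 0
-34052 c = -27192
c = -27192/-34052 ≈ 0.7986 J/(g·K)

c ≈ 0.799 J/(g·K)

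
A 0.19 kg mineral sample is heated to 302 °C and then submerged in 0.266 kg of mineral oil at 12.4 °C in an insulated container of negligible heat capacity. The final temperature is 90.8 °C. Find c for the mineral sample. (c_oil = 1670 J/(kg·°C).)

m_s c (T_s − T_f) = m_oil c_oil (T_f − T_0):
0.19×c×(302 − 90.8) = 0.266×1670×(90.8 − 12.4)
40.13 c = 34827  ⇒  c ≈ 867.9 J/(kg·°C)

c ≈ 868 J/(kg·°C)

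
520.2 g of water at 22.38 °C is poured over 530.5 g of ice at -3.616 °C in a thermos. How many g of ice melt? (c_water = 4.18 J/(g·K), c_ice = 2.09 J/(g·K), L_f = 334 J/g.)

Heat available from the water dropping to 0 °C: 520.2·4.18·22.38 = 48664 J.
Warming the ice to 0 °C takes 530.5·2.09·3.616 = 4009.2 J, leaving 44655 J for melting.
To melt every bit of ice: 530.5·334 = 177187 J.
Since 44655 < 177187 J, not all the ice melts; equilibrium is at 0 °C.
m_melt = 44655 / L_f = 133.7 g.

m_melted ≈ 134 g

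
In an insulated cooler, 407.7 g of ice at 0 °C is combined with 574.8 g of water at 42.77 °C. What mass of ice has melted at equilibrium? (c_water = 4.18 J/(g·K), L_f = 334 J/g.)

Heat available from the water dropping to 0 °C: 574.8·4.18·42.77 = 102762 J.
Melting all 407.7 g of ice would need 407.7·334 = 136172 J.
102762 J < 136172 J, so only part of the ice melts and the system sits at 0 °C.
m_melt = 102762 / L_f = 307.7 g.

m_melted ≈ 308 g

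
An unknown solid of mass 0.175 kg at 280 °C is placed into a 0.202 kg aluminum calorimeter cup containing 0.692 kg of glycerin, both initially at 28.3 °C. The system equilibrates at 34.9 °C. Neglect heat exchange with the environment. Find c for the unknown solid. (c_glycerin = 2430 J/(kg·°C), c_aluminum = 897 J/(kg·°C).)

c ≈ 287 J/(kg·°C)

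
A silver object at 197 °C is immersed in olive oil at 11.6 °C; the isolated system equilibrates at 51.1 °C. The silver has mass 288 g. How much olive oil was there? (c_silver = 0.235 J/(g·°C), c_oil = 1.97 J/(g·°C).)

m ≈ 127 g

|Q_silver| = |Q_oil|:
288×0.235×(197 − 51.1) = m×1.97×(51.1 − 11.6)
77.81 m = 9874.5  ⇒  m ≈ 126.9 g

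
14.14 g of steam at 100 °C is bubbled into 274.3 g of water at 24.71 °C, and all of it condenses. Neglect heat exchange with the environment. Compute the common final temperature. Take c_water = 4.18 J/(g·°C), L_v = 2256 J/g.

T_f ≈ 54.9 °C

Net heat exchanged in the isolated system is zero:
latent heat released on condensation: 14.14·2256 = 31900; condensed water 100 °C→T: 59.11(T − 100); original water: 1146.6(T − 24.71)
1205.7 T = 31900 + 5910.5 + 28332 = 66142
T ≈ 54.86 °C — below 100 °C, confirming all the steam condensed.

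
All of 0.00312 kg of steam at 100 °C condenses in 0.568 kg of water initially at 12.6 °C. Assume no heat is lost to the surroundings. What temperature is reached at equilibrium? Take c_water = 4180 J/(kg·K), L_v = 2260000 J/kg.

Taking heat into each body as positive, Σ m c ΔT = 0:
latent heat released on condensation: 0.00312×2260000 = 7051.2
  condensed water 100 °C→T: 13.04(T − 100)
  water warms: 0.568×4180×(T − 12.6) = 2374.2(T − 12.6)
2387.3 T = 7051.2 + 1304.2 + 29915 = 38271
T ≈ 16.03 °C — below 100 °C, confirming all the steam condensed.

T_f ≈ 16.0 °C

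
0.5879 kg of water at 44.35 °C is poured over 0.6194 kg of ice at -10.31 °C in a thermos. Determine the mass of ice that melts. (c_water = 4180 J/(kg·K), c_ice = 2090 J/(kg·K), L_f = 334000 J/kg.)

m_melted ≈ 0.286 kg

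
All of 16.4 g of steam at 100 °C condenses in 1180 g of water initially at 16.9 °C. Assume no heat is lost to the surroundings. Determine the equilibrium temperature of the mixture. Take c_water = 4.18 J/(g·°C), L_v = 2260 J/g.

T_f ≈ 25.5 °C

Heat gained plus heat lost sum to zero:
latent heat released on condensation: 16.4×2260 = 37064; condensate cools 100→T: 16.4×4.18×(T − 100) = 68.55(T − 100); water warms: 1180×4.18×(T − 16.9) = 4932.4(T − 16.9)
5001 T = 37064 + 6855.2 + 83358 = 127277
T ≈ 25.45 °C (< 100 °C, so full condensation is consistent).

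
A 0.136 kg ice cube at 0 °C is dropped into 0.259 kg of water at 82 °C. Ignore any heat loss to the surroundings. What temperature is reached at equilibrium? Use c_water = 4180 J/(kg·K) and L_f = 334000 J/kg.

T_f ≈ 26.3 °C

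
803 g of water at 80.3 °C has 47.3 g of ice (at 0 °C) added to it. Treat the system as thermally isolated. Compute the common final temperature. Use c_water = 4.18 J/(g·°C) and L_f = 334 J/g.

T_f ≈ 71.4 °C

Energy balance with sensible and latent terms:
fusion: m_ice L_f = 47.3·334 = 15798; meltwater 0→T: 47.3·4.18·T = 197.71 T; water: 3356.5(T − 80.3)
3554.3 T = 269530 − 15798 = 253732
T ≈ 71.39 °C. Since T > 0 °C, the all-ice-melts assumption holds.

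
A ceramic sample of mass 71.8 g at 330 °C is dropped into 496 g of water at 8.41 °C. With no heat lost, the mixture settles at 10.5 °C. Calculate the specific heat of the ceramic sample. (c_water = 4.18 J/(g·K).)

c ≈ 0.189 J/(g·K)

m_s c (T_s − T_f) = m_water c_water (T_f − T_0):
71.8×c×(330 − 10.5) = 496×4.18×(10.5 − 8.41)
22940 c = 4333.2  ⇒  c ≈ 0.1889 J/(g·K)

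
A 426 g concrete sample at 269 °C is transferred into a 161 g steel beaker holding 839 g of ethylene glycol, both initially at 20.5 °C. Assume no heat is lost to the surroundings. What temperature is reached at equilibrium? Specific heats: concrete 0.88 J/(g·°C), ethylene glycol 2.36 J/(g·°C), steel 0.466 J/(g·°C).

T_f ≈ 58.8 °C

Net heat exchanged in the isolated system is zero:
426×0.88×(T − 269) + 839×2.36×(T − 20.5) + 161×0.466×(T − 20.5) = 0
2429.9 T = 142972
T ≈ 58.84 °C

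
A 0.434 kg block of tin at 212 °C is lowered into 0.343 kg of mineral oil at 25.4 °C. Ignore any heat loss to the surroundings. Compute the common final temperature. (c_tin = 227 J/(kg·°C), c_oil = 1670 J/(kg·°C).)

T_f ≈ 52.8 °C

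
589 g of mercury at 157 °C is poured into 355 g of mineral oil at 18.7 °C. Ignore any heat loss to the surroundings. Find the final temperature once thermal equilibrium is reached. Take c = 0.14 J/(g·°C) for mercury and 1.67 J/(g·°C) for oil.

Taking heat into each body as positive, Σ m c ΔT = 0:
589·0.14·(T − 157) + 355·1.67·(T − 18.7) = 0
82.46(T − 157) + 592.85(T − 18.7) = 0
675.31 T = 24033
T = 24033 / 675.31 = 35.6 °C

T_f ≈ 35.6 °C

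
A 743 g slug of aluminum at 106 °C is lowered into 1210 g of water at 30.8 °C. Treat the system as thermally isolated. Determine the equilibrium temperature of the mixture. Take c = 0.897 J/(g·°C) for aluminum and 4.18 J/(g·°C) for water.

T_f is the heat-capacity-weighted average of the initial temperatures:
T_f = (666.47×106 + 5057.8×30.8) / (666.47 + 5057.8)
    = 226426 / 5724.3 ≈ 39.56 °C

T_f ≈ 39.6 °C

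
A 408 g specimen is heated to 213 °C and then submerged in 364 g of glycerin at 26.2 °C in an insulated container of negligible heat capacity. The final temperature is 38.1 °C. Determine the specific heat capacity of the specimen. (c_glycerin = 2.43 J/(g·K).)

c ≈ 0.148 J/(g·K)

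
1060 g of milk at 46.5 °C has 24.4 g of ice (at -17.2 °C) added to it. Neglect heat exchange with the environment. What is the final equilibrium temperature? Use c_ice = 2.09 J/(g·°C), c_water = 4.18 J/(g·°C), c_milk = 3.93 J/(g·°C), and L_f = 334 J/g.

T_f ≈ 43.3 °C

Setting the total heat transfer to zero:
warm ice to 0 °C: 24.4×2.09×(0 − (-17.2)) = 877.13
  fusion: m_ice L_f = 24.4×334 = 8149.6
  warm the meltwater: 101.99 T
  milk cools: 1060×3.93×(T − 46.5) = 4165.8(T − 46.5)
4267.8 T = 193710 − 9026.7 = 184683
T ≈ 43.27 °C. Since T > 0 °C, the all-ice-melts assumption holds.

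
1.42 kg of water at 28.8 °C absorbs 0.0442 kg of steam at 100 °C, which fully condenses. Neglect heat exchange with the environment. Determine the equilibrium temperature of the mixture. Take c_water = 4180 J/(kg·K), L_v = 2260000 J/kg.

T_f ≈ 47.3 °C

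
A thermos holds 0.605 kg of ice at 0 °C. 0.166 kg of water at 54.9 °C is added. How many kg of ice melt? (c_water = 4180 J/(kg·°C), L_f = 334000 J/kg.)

m_melted ≈ 0.114 kg

Heat available from the water dropping to 0 °C: 0.166·4180·54.9 = 38094 J.
Fully melting the ice requires m_ice L_f = 0.605·334000 = 202070 J.
38094 J < 202070 J, so only part of the ice melts and the system sits at 0 °C.
m_melt = 38094 / L_f = 0.1141 kg.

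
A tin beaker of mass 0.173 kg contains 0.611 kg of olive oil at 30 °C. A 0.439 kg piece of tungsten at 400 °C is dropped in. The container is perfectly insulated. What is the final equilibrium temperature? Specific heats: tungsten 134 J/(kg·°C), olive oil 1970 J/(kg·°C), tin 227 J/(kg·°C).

T_f is the heat-capacity-weighted average of the initial temperatures:
T_f = (58.83*400 + 1203.7*30 + 39.27*30) / (58.83 + 1203.7 + 39.27)
    = 60819 / 1301.8 ≈ 46.72 °C

T_f ≈ 46.7 °C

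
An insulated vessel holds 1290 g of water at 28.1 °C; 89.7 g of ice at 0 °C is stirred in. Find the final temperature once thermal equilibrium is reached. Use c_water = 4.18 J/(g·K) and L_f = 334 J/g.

T_f ≈ 21.1 °C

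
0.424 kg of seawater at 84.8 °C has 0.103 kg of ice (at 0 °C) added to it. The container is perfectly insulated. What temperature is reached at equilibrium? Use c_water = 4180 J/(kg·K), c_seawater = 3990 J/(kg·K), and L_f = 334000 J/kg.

Let T be the final temperature. ΣQ_i = 0:
fusion: m_ice L_f = 0.103×334000 = 34402; meltwater 0→T: 0.103×4180×T = 430.54 T; seawater cools: 0.424×3990×(T − 84.8) = 1691.8(T − 84.8)
2122.3 T = 143461 − 34402 = 109059
T ≈ 51.39 °C — above 0 °C, consistent with complete melting.

T_f ≈ 51.4 °C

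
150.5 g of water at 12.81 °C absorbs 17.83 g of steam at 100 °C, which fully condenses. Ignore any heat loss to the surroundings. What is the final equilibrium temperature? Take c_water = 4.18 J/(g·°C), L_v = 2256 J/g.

T_f ≈ 79.2 °C

Conservation of energy gives ΣQ = 0:
condense steam: −17.83×2256 = −40224; condensate cools 100→T: 17.83×4.18×(T − 100) = 74.53(T − 100); original water: 629.09(T − 12.81)
703.62 T = 40224 + 7452.9 + 8058.6 = 55736
T ≈ 79.21 °C, under the boiling point, so the assumption holds.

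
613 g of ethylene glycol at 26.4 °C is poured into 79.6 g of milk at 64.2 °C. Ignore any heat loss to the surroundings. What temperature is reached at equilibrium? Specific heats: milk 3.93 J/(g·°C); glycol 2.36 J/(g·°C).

T_f ≈ 33.1 °C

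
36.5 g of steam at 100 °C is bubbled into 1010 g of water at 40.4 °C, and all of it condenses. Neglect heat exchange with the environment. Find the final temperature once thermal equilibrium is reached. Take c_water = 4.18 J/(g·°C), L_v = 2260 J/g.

Taking heat into each body as positive, Σ m c ΔT = 0:
steam→water at 100 °C releases m L_v = 36.5×2260 = 82490; condensate cools 100→T: 36.5×4.18×(T − 100) = 152.57(T − 100); water warms: 1010×4.18×(T − 40.4) = 4221.8(T − 40.4)
4374.4 T = 82490 + 15257 + 170561 = 268308
T ≈ 61.34 °C — below 100 °C, confirming all the steam condensed.

T_f ≈ 61.3 °C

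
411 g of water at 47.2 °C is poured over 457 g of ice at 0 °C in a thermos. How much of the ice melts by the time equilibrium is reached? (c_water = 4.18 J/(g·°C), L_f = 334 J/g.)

Cooling the water to 0 °C releases 411×4.18×47.2 = 81089 J.
Fully melting the ice requires m_ice L_f = 457×334 = 152638 J.
81089 J < 152638 J, so only part of the ice melts and the system sits at 0 °C.
m_melted×334 = 81089  ⇒  m_melted ≈ 242.8 g.

m_melted ≈ 243 g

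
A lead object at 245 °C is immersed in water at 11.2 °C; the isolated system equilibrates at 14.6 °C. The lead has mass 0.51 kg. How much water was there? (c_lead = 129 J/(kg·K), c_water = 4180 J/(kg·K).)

m ≈ 1.07 kg

|Q_lead| = |Q_water|:
0.51·129·(245 − 14.6) = m·4180·(14.6 − 11.2)
14212 m = 15158  ⇒  m ≈ 1.067 kg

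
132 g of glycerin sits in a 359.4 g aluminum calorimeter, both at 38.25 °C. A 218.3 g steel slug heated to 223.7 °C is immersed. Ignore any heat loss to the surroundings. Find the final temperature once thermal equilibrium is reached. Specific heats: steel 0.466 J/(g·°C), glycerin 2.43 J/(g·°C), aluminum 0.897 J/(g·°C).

T_f ≈ 63.6 °C

Net heat exchanged in the isolated system is zero:
218.3×0.466×(T − 223.7) + 132×2.43×(T − 38.25) + 359.4×0.897×(T − 38.25) = 0
744.87 T = 47357
T = 47357/744.87 ≈ 63.58 °C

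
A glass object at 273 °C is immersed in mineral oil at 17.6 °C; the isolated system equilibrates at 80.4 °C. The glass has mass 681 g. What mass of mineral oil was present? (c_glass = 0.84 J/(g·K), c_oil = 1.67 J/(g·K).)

m ≈ 1050 g

Heat lost by the glass = heat gained by the oil:
681·0.84·(273 − 80.4) = m·1.67·(80.4 − 17.6)
104.88 m = 110175  ⇒  m ≈ 1051 g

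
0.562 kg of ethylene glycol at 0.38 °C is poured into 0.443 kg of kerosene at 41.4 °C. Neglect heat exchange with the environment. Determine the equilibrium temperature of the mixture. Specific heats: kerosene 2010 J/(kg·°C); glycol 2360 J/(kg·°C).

With ΣQ=0 the equilibrium temperature is the m·c-weighted mean:
T_f = (890.43×41.4 + 1326.3×0.38) / (890.43 + 1326.3)
    = 37368 / 2216.8 ≈ 16.86 °C

T_f ≈ 16.9 °C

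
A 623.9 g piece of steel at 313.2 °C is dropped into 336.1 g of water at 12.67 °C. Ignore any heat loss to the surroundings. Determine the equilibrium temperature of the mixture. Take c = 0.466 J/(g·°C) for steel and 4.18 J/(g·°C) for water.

T_f ≈ 64.2 °C

With ΣQ=0 the equilibrium temperature is the m·c-weighted mean:
T_f = (290.74×313.2 + 1404.9×12.67) / (290.74 + 1404.9)
    = 108859 / 1695.6 ≈ 64.20 °C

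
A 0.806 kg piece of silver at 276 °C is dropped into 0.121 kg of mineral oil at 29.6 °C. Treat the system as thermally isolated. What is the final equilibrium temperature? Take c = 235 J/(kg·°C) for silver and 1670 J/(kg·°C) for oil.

T_f ≈ 148.8 °C

Net heat exchanged in the isolated system is zero:
0.806·235·(T − 276) + 0.121·1670·(T − 29.6) = 0
189.41(T − 276) + 202.07(T − 29.6) = 0
(189.41 + 202.07) T = 189.41·276 + 202.07·29.6
T = 58258 / 391.48 = 149 °C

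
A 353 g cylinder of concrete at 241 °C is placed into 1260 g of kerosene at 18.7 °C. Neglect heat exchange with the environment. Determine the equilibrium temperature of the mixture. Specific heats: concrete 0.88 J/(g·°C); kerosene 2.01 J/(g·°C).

T_f ≈ 43.0 °C

T_f = Σ m_i c_i T_i / Σ m_i c_i:
T_f = (310.64×241 + 2532.6×18.7) / (310.64 + 2532.6)
    = 122224 / 2843.2 ≈ 42.99 °C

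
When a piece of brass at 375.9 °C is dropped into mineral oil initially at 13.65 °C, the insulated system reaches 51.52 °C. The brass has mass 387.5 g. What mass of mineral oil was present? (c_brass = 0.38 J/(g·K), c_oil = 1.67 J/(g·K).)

Net heat exchanged in the isolated system is zero:
387.5·0.38·(51.52 − 375.9) + m·1.67·(51.52 − 13.65) = 0
63.24 m = 47765
m = 47765/63.24 ≈ 755.3 g

m ≈ 755 g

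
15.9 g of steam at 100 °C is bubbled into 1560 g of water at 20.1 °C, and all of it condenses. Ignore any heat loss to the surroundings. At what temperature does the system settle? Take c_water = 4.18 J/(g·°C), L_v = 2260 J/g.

Net heat exchanged in the isolated system is zero:
condense steam: −15.9·2260 = −35934; condensed water 100 °C→T: 66.46(T − 100); original water: 6520.8(T − 20.1)
6587.3 T = 35934 + 6646.2 + 131068 = 173648
T ≈ 26.36 °C (< 100 °C, so full condensation is consistent).

T_f ≈ 26.4 °C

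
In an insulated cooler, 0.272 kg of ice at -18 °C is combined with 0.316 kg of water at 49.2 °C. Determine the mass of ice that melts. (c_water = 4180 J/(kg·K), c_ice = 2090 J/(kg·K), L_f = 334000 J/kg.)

Water can give up m c ΔT = 0.316×4180×49.2 = 64987 J before reaching 0 °C.
Warming the ice to 0 °C takes 0.272×2090×18 = 10233 J, leaving 54755 J for melting.
Fully melting the ice requires m_ice L_f = 0.272×334000 = 90848 J.
54755 J < 90848 J, so only part of the ice melts and the system sits at 0 °C.
m_melt = 54755 / L_f = 0.1639 kg.

m_melted ≈ 0.164 kg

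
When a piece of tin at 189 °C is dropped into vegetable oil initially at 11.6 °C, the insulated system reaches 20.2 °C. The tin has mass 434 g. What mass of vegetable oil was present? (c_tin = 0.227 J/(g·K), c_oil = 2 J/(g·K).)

m ≈ 967 g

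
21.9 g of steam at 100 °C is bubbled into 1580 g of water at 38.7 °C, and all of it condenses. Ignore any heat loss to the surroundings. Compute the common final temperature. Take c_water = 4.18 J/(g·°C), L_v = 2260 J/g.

Let T be the final temperature. ΣQ_i = 0:
latent heat released on condensation: 21.9·2260 = 49494
  condensed water 100 °C→T: 91.54(T − 100)
  water warms: 1580·4.18·(T − 38.7) = 6604.4(T − 38.7)
6695.9 T = 49494 + 9154.2 + 255590 = 314238
T ≈ 46.93 °C — below 100 °C, confirming all the steam condensed.

T_f ≈ 46.9 °C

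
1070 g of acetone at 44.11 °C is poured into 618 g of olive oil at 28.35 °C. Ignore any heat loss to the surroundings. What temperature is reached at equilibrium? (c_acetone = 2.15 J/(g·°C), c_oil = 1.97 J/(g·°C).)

Energy conservation, ΣQ = 0:
1070×2.15×(T − 44.11) + 618×1.97×(T − 28.35) = 0
(2300.5 + 1217.5) T = 2300.5×44.11 + 1217.5×28.35
T ≈ 38.66 °C

T_f ≈ 38.7 °C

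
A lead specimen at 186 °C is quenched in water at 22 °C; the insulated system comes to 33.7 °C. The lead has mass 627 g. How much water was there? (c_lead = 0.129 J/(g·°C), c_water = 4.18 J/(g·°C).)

|Q_lead| = |Q_water|:
627×0.129×(186 − 33.7) = m×4.18×(33.7 − 22)
48.91 m = 12318  ⇒  m ≈ 251.9 g

m ≈ 252 g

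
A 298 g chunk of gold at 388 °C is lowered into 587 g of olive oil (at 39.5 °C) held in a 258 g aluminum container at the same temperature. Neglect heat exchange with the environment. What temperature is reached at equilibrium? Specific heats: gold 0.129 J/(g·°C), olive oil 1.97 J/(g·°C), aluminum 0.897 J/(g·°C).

T_f ≈ 48.9 °C

T_f is the heat-capacity-weighted average of the initial temperatures:
T_f = (38.44·388 + 1156.4·39.5 + 231.43·39.5) / (38.44 + 1156.4 + 231.43)
    = 69734 / 1426.3 ≈ 48.89 °C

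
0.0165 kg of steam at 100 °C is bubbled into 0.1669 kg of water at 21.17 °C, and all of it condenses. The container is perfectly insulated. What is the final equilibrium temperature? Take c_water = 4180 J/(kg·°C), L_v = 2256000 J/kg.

T_f ≈ 76.8 °C

Net heat exchanged in the isolated system is zero:
condense steam: −0.0165×2256000 = −37224; condensed water 100 °C→T: 68.97(T − 100); water warms: 0.1669×4180×(T − 21.17) = 697.64(T − 21.17)
766.61 T = 37224 + 6897 + 14769 = 58890
T ≈ 76.82 °C — below 100 °C, confirming all the steam condensed.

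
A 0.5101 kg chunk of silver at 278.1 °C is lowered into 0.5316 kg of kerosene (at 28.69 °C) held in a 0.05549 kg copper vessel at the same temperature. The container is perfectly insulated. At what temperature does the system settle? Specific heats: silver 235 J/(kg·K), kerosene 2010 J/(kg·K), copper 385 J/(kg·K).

T_f ≈ 53.4 °C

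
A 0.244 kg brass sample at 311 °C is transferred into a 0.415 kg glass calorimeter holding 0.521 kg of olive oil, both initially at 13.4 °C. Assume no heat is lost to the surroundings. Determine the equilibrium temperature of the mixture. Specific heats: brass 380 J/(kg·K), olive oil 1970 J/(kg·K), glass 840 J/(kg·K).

T_f ≈ 32.2 °C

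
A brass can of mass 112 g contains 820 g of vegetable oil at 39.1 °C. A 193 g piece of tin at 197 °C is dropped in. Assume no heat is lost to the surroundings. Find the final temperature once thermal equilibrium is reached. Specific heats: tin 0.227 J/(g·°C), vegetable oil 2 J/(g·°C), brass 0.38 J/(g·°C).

T_f ≈ 43.1 °C

Setting the total heat transfer to zero:
193*0.227*(T − 197) + 820*2*(T − 39.1) + 112*0.38*(T − 39.1) = 0
43.81(T − 197) + 1640(T − 39.1) + 42.56(T − 39.1) = 0
1726.4 T = 74419
T = 74419 / 1726.4 = 43.1 °C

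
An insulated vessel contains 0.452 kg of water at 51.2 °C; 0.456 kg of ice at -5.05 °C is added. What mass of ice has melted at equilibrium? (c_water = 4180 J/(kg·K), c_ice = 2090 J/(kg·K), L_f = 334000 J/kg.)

Heat available from the water dropping to 0 °C: 0.452×4180×51.2 = 96735 J.
Warming the ice to 0 °C takes 0.456×2090×5.05 = 4812.9 J, leaving 91922 J for melting.
Fully melting the ice requires m_ice L_f = 0.456×334000 = 152304 J.
That's not enough to melt it all — equilibrium is at 0 °C with ice remaining.
Mass melted = 91922/334000 ≈ 0.2752 kg.

m_melted ≈ 0.275 kg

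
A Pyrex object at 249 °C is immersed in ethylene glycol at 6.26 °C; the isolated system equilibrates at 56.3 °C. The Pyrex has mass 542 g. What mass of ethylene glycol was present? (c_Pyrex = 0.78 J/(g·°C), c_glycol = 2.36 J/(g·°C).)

m ≈ 690 g

Heat gained plus heat lost sum to zero:
542·0.78·(56.3 − 249) + m·2.36·(56.3 − 6.26) = 0
118.09 m = 81466
m = 81466/118.09 ≈ 689.8 g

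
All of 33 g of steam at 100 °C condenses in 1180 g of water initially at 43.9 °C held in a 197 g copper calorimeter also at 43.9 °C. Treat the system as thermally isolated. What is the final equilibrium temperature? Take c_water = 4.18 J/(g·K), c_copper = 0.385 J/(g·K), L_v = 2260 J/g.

Sum of m c ΔT and latent-heat terms is zero:
steam→water at 100 °C releases m L_v = 33·2260 = 74580; condensed water 100 °C→T: 137.94(T − 100); water warms: 1180·4.18·(T − 43.9) = 4932.4(T − 43.9); cup: 75.84(T − 43.9)
5146.2 T = 74580 + 13794 + 219862 = 308236
T ≈ 59.90 °C, under the boiling point, so the assumption holds.

T_f ≈ 59.9 °C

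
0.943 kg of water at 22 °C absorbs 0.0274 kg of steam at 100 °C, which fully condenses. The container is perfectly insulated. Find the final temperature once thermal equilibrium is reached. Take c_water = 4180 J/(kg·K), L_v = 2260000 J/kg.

Energy balance with sensible and latent terms:
latent heat released on condensation: 0.0274×2260000 = 61924; condensate cools 100→T: 0.0274×4180×(T − 100) = 114.53(T − 100); water warms: 0.943×4180×(T − 22) = 3941.7(T − 22)
4056.3 T = 61924 + 11453 + 86718 = 160095
T ≈ 39.47 °C, under the boiling point, so the assumption holds.

T_f ≈ 39.5 °C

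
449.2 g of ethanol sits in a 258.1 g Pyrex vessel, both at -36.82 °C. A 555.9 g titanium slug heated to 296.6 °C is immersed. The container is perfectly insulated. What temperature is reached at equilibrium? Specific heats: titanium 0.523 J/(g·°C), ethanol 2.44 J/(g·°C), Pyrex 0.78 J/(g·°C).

Conservation of energy gives ΣQ = 0:
555.9×0.523×(T − 296.6) + 449.2×2.44×(T − (-36.82)) + 258.1×0.78×(T − (-36.82)) = 0
290.74(T − 296.6) + 1096(T − (-36.82)) + 201.32(T − (-36.82)) = 0
(290.74 + 1096 + 201.32) T = 290.74×296.6 + 1096×(-36.82) + 201.32×(-36.82)
T = 38463/1588.1 ≈ 24.22 °C

T_f ≈ 24.2 °C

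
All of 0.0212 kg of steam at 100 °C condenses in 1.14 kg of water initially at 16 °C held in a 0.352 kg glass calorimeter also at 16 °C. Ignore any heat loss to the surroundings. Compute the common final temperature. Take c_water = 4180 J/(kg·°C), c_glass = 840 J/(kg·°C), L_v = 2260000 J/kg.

Energy balance with sensible and latent terms:
latent heat released on condensation: 0.0212·2260000 = 47912
  condensed water 100 °C→T: 88.62(T − 100)
  original water: 4765.2(T − 16)
  glass cup: 0.352·840·(T − 16) = 295.68(T − 16)
5149.5 T = 47912 + 8861.6 + 80974 = 137748
T ≈ 26.75 °C, under the boiling point, so the assumption holds.

T_f ≈ 26.7 °C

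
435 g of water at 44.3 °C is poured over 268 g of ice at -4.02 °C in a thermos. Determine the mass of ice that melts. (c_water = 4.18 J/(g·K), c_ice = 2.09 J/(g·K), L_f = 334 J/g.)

Cooling the water to 0 °C releases 435·4.18·44.3 = 80551 J.
Warming the ice to 0 °C takes 268·2.09·4.02 = 2251.7 J, leaving 78299 J for melting.
Melting all 268 g of ice would need 268·334 = 89512 J.
78299 J < 89512 J, so only part of the ice melts and the system sits at 0 °C.
m_melted·334 = 78299  ⇒  m_melted ≈ 234.4 g.

m_melted ≈ 234 g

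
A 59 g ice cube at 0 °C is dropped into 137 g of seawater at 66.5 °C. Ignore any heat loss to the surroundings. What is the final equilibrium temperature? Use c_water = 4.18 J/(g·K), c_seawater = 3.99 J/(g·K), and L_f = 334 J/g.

T_f ≈ 21.0 °C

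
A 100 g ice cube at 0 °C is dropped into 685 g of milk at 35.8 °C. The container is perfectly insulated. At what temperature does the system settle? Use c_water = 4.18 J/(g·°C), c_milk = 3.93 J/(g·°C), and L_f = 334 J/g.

Sum of m c ΔT and latent-heat terms is zero:
latent heat to melt: 100×334 = 33400
  warm the meltwater: 418 T
  milk: 2692.1(T − 35.8)
3110.1 T = 96375 − 33400 = 62975
T ≈ 20.25 °C. Since T > 0 °C, the all-ice-melts assumption holds.

T_f ≈ 20.2 °C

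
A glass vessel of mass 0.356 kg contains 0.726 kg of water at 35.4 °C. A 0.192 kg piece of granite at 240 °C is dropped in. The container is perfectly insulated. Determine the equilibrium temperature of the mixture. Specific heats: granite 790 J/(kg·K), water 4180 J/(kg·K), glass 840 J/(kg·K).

T_f ≈ 44.3 °C

Setting the total heat transfer to zero:
0.192·790·(T − 240) + 0.726·4180·(T − 35.4) + 0.356·840·(T − 35.4) = 0
151.68(T − 240) + 3034.7(T − 35.4) + 299.04(T − 35.4) = 0
(151.68 + 3034.7 + 299.04) T = 151.68·240 + 3034.7·35.4 + 299.04·35.4
T = 154417/3485.4 ≈ 44.30 °C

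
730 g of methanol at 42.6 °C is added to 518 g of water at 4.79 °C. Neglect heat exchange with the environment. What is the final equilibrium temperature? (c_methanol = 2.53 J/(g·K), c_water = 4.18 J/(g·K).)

|Q_methanol| = |Q_water|:
730*2.53*(42.6 − T) = 518*4.18*(T − 4.79)
1846.9(42.6 − T) = 2165.2(T − 4.79)
4012.1 T = 89049  ⇒  T ≈ 22.19 °C

T_f ≈ 22.2 °C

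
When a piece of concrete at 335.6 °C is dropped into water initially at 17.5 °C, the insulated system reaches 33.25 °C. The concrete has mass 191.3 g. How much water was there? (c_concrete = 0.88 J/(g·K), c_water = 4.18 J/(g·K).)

m ≈ 773 g

|Q_concrete| = |Q_water|:
191.3×0.88×(335.6 − 33.25) = m×4.18×(33.25 − 17.5)
65.83 m = 50899  ⇒  m ≈ 773.1 g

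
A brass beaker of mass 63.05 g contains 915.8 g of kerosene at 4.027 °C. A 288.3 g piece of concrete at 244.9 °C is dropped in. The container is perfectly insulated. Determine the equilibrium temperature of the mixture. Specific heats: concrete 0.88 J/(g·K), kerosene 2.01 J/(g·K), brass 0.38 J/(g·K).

Energy conservation, ΣQ = 0:
288.3·0.88·(T − 244.9) + 915.8·2.01·(T − 4.027) + 63.05·0.38·(T − 4.027) = 0
2118.4 T = 69641
T = 69641/2118.4 ≈ 32.87 °C

T_f ≈ 32.9 °C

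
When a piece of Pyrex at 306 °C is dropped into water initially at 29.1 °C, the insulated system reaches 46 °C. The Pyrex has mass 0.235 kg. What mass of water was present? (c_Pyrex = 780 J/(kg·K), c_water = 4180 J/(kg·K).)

Conservation of energy gives ΣQ = 0:
0.235×780×(46 − 306) + m×4180×(46 − 29.1) = 0
70642 m = 47658
m = 47658/70642 ≈ 0.6746 kg

m ≈ 0.675 kg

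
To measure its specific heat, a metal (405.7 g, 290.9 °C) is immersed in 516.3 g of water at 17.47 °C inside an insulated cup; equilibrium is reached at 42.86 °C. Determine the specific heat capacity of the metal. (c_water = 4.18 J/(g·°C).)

c ≈ 0.545 J/(g·°C)

m_s c (T_s − T_f) = m_water c_water (T_f − T_0):
405.7×c×(290.9 − 42.86) = 516.3×4.18×(42.86 − 17.47)
100630 c = 54795  ⇒  c ≈ 0.5445 J/(g·°C)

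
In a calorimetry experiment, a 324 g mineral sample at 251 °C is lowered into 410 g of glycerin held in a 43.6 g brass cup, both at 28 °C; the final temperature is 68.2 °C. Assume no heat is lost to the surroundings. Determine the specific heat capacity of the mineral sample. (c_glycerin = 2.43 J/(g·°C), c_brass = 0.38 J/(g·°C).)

c ≈ 0.687 J/(g·°C)

Let T be the final temperature. ΣQ_i = 0:
324×c×(68.2 − 251) + 410×2.43×(68.2 − 28) + 43.6×0.38×(68.2 − 28) = 0
-59227 c = -40717
c = -40717/-59227 ≈ 0.6875 J/(g·°C)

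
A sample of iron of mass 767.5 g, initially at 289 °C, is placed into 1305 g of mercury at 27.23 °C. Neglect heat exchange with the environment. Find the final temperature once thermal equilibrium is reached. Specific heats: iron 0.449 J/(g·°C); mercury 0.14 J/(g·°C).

Set heat shed by the hot body equal to heat absorbed by the cold body:
767.5·0.449·(289 − T) = 1305·0.14·(T − 27.23)
344.61(289 − T) = 182.7(T − 27.23)
527.31 T = 104566  ⇒  T ≈ 198.30 °C

T_f ≈ 198.3 °C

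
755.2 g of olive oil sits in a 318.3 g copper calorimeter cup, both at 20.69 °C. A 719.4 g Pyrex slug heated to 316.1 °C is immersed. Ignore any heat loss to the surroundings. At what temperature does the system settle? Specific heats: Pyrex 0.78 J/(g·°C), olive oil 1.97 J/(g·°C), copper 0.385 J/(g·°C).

T_f ≈ 97.0 °C

Let T be the final temperature. ΣQ_i = 0:
719.4*0.78*(T − 316.1) + 755.2*1.97*(T − 20.69) + 318.3*0.385*(T − 20.69) = 0
561.13(T − 316.1) + 1487.7(T − 20.69) + 122.55(T − 20.69) = 0
2171.4 T = 210691
T = 210691 / 2171.4 = 97 °C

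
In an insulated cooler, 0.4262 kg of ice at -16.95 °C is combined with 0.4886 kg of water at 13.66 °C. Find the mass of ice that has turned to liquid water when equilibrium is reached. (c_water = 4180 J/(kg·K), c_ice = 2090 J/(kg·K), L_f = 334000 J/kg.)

Cooling the water to 0 °C releases 0.4886×4180×13.66 = 27898 J.
Of that, 0.4262×2090×16.95 = 15098 J goes to bring the ice to 0 °C, leaving 12800 J.
Melting all 0.4262 kg of ice would need 0.4262×334000 = 142351 J.
That's not enough to melt it all — equilibrium is at 0 °C with ice remaining.
m_melted×334000 = 12800  ⇒  m_melted ≈ 0.03832 kg.

m_melted ≈ 0.0383 kg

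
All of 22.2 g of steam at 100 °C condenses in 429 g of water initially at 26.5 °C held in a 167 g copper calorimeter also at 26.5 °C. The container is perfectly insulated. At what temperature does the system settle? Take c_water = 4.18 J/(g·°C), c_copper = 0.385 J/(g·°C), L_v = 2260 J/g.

T_f ≈ 55.7 °C

Net heat exchanged in the isolated system is zero:
condense steam: −22.2·2260 = −50172; condensate cools 100→T: 22.2·4.18·(T − 100) = 92.8(T − 100); water warms: 429·4.18·(T − 26.5) = 1793.2(T − 26.5); cup: 64.3(T − 26.5)
1950.3 T = 50172 + 9279.6 + 49224 = 108676
T ≈ 55.72 °C (< 100 °C, so full condensation is consistent).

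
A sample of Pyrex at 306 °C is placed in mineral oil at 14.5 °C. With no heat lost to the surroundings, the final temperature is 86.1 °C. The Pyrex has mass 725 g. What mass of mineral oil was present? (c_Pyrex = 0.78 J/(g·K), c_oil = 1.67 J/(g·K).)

Let T be the final temperature. ΣQ_i = 0:
725×0.78×(86.1 − 306) + m×1.67×(86.1 − 14.5) = 0
119.57 m = 124353
m = 124353/119.57 ≈ 1040 g

m ≈ 1040 g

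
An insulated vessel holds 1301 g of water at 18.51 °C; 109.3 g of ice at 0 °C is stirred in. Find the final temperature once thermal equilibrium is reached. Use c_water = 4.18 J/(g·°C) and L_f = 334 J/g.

Conservation of energy gives ΣQ = 0:
fusion: m_ice L_f = 109.3·334 = 36506
  meltwater 0→T: 109.3·4.18·T = 456.87 T
  water cools: 1301·4.18·(T − 18.51) = 5438.2(T − 18.51)
5895.1 T = 100661 − 36506 = 64155
T ≈ 10.88 °C — above 0 °C, consistent with complete melting.

T_f ≈ 10.9 °C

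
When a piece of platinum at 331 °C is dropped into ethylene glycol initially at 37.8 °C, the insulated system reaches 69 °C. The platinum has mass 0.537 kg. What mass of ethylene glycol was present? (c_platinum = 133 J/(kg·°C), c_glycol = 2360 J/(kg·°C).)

m ≈ 0.254 kg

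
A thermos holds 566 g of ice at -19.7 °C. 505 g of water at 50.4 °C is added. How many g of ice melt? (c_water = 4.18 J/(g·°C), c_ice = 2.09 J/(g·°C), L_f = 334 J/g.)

m_melted ≈ 249 g

Water can give up m c ΔT = 505×4.18×50.4 = 106389 J before reaching 0 °C.
Of that, 566×2.09×19.7 = 23304 J goes to bring the ice to 0 °C, leaving 83085 J.
Fully melting the ice requires m_ice L_f = 566×334 = 189044 J.
That's not enough to melt it all — equilibrium is at 0 °C with ice remaining.
Mass melted = 83085/334 ≈ 248.8 g.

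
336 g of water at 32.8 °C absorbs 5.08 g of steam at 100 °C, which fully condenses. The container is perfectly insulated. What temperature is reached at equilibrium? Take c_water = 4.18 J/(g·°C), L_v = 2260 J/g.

T_f ≈ 41.9 °C

Energy balance with sensible and latent terms:
condense steam: −5.08×2260 = −11481
  condensate cools 100→T: 5.08×4.18×(T − 100) = 21.23(T − 100)
  water warms: 336×4.18×(T − 32.8) = 1404.5(T − 32.8)
1425.7 T = 11481 + 2123.4 + 46067 = 59671
T ≈ 41.85 °C — below 100 °C, confirming all the steam condensed.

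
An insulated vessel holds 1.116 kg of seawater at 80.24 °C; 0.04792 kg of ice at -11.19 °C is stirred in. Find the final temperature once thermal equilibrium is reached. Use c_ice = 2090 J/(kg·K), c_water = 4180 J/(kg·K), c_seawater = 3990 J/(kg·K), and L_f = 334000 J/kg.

T_f ≈ 73.1 °C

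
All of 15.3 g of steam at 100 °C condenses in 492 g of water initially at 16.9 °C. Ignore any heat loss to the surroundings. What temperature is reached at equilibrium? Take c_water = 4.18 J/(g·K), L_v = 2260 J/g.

T_f ≈ 35.7 °C

Let T be the final temperature. ΣQ_i = 0:
condense steam: −15.3×2260 = −34578
  condensed water 100 °C→T: 63.95(T − 100)
  original water: 2056.6(T − 16.9)
2120.5 T = 34578 + 6395.4 + 34756 = 75729
T ≈ 35.71 °C (< 100 °C, so full condensation is consistent).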